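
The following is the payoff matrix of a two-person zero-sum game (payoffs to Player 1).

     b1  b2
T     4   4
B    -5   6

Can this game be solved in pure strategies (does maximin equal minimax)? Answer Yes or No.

Yes

Row minima: T → 4, B → -5; maximin = 4.
Column maxima: b1 → 4, b2 → 6; minimax = 4.
maximin = minimax = 4, so a saddle point exists.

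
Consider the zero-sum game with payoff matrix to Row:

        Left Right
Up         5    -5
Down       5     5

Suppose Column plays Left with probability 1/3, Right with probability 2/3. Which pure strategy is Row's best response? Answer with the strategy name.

Expected payoff of Up: (1/3)·5 + (2/3)·(-5) = -5/3.
Expected payoff of Down: (1/3)·5 + (2/3)·5 = 5.
The largest is 5, so Row's best response is Down.

Down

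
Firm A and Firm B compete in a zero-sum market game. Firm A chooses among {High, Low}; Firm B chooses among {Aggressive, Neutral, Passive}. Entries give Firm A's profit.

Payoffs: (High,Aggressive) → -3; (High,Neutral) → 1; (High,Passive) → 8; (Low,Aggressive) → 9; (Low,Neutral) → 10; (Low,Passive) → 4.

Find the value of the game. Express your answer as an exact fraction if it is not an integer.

Row minima: High → -3, Low → 4; maximin = 4.
Column maxima: Aggressive → 9, Neutral → 10, Passive → 8; minimax = 8.
4 ≠ 8, so there is no saddle point; optimal play is mixed.
Neutral is strictly dominated by Aggressive (it gives Firm A strictly more in every row), so Firm B never plays it.
On the remaining 2×2 (High, Low vs Aggressive, Passive):
Let Firm A play High with probability p. Expected payoff against Aggressive: (-3)p + 9(1−p) = −12p + 9; against Passive: 8p + 4(1−p) = 4p + 4.
Setting these equal: −12p + 9 = 4p + 4 ⇒ −16p = -5 ⇒ p = 5/16, and the value is (-12)·(5/16) + 9 = 21/4.
For Firm B: with q = P(Aggressive), equating High's and Low's payoffs gives −11q + 8 = 5q + 4 ⇒ q = 1/4.

21/4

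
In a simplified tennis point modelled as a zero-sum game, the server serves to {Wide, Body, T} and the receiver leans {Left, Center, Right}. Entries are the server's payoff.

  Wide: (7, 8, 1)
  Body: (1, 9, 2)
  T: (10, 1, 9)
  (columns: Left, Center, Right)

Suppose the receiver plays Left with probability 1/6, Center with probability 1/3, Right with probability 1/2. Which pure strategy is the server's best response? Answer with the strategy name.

Expected payoff of Wide: (1/6)·7 + (1/3)·8 + (1/2)·1 = 13/3.
Expected payoff of Body: (1/6)·1 + (1/3)·9 + (1/2)·2 = 25/6.
Expected payoff of T: (1/6)·10 + (1/3)·1 + (1/2)·9 = 13/2.
The largest is 13/2, so the server's best response is T.

T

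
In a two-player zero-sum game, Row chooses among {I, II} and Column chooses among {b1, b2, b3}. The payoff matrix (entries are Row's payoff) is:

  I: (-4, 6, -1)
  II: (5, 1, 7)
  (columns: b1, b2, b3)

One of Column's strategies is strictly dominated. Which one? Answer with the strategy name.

b1 holds Row's payoff strictly below b3 in every row: -4 < -1, 5 < 7.
So b3 is strictly dominated for Column.

b3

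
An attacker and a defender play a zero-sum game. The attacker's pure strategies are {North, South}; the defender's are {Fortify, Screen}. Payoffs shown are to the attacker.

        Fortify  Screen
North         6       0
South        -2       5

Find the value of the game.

Row minima: North → 0, South → -2; maximin = 0.
Column maxima: Fortify → 6, Screen → 5; minimax = 5.
0 ≠ 5, so there is no saddle point; optimal play is mixed.
Let the attacker play North with probability p. Expected payoff against Fortify: 6p + (-2)(1−p) = 8p − 2; against Screen: 0p + 5(1−p) = −5p + 5.
Setting these equal: 8p − 2 = −5p + 5 ⇒ 13p = 7 ⇒ p = 7/13, and the value is (8)·(7/13) − 2 = 30/13.
For the defender: with q = P(Fortify), equating North's and South's payoffs gives 6q = −7q + 5 ⇒ q = 5/13.

30/13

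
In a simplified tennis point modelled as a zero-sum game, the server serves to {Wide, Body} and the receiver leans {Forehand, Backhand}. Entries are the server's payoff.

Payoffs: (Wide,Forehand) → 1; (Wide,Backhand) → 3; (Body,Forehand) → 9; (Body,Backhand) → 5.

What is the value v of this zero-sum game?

5

Row minima: Wide → 1, Body → 5; maximin = 5.
Column maxima: Forehand → 9, Backhand → 5; minimax = 5.
Since maximin = minimax = 5, there is a saddle point and the value is 5.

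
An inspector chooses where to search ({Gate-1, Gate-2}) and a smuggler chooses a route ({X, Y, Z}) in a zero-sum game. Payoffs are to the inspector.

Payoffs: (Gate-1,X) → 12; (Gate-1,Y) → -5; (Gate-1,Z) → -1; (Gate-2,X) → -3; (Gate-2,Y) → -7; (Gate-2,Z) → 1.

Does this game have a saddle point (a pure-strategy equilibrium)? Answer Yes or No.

Yes

Row minima: Gate-1 → -5, Gate-2 → -7; maximin = -5.
Column maxima: X → 12, Y → -5, Z → 1; minimax = -5.
maximin = minimax = -5, so a saddle point exists.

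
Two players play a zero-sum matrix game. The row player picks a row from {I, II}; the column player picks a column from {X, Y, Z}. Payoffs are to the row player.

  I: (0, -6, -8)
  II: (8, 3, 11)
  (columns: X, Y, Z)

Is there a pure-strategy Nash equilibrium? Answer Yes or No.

Row minima: I → -8, II → 3; maximin = 3.
Column maxima: X → 8, Y → 3, Z → 11; minimax = 3.
maximin = minimax = 3, so a saddle point exists.

Yes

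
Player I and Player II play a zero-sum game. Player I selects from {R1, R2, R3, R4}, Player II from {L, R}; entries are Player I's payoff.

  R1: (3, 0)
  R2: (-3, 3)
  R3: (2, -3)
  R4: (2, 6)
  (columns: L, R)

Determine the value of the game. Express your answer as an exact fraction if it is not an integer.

Row minima: R1 → 0, R2 → -3, R3 → -3, R4 → 2; maximin = 2.
Column maxima: L → 3, R → 6; minimax = 3.
2 ≠ 3, so there is no saddle point; optimal play is mixed.
R2 is strictly dominated by R4, so Player I never plays it.
R3 is strictly dominated by R1, so Player I never plays it.
On the remaining 2×2 (R1, R4 vs L, R):
Let Player I play R1 with probability p. Expected payoff against L: 3p + 2(1−p) = p + 2; against R: 0p + 6(1−p) = −6p + 6.
Setting these equal: p + 2 = −6p + 6 ⇒ 7p = 4 ⇒ p = 4/7, and the value is (1)·(4/7) + 2 = 18/7.
For Player II: with q = P(L), equating R1's and R4's payoffs gives 3q = −4q + 6 ⇒ q = 6/7.

18/7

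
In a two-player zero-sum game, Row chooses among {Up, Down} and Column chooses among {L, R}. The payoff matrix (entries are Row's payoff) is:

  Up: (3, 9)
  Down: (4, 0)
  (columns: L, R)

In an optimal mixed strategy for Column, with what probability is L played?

Row minima: Up → 3, Down → 0; maximin = 3.
Column maxima: L → 4, R → 9; minimax = 4.
3 ≠ 4, so there is no saddle point; optimal play is mixed.
Let Row play Up with probability p. Expected payoff against L: 3p + 4(1−p) = −p + 4; against R: 9p + 0(1−p) = 9p.
Setting these equal: −p + 4 = 9p ⇒ −10p = -4 ⇒ p = 2/5, and the value is (-1)·(2/5) + 4 = 18/5.
For Column: with q = P(L), equating Up's and Down's payoffs gives −6q + 9 = 4q ⇒ q = 9/10.

9/10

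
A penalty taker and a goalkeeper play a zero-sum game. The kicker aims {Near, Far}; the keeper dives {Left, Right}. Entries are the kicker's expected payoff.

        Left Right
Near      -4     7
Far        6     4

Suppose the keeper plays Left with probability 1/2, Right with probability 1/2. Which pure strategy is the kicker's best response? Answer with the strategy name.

Expected payoff of Near: (1/2)·(-4) + (1/2)·7 = 3/2.
Expected payoff of Far: (1/2)·6 + (1/2)·4 = 5.
The largest is 5, so the kicker's best response is Far.

Far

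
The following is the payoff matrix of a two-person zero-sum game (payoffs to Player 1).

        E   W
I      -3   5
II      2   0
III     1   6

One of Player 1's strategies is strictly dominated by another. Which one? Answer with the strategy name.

I

III gives a strictly higher payoff than I against every column: 1 > -3, 6 > 5.
So I is strictly dominated and Player 1 never plays it.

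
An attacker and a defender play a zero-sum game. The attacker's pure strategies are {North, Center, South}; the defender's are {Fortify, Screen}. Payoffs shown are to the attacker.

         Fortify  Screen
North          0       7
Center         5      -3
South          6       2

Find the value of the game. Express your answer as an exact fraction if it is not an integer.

42/11

Row minima: North → 0, Center → -3, South → 2; maximin = 2.
Column maxima: Fortify → 6, Screen → 7; minimax = 6.
2 ≠ 6, so there is no saddle point; optimal play is mixed.
Center is strictly dominated by South, so the attacker never plays it.
On the remaining 2×2 (North, South vs Fortify, Screen):
Let the attacker play North with probability p. Expected payoff against Fortify: 0p + 6(1−p) = −6p + 6; against Screen: 7p + 2(1−p) = 5p + 2.
Setting these equal: −6p + 6 = 5p + 2 ⇒ −11p = -4 ⇒ p = 4/11, and the value is (-6)·(4/11) + 6 = 42/11.
For the defender: with q = P(Fortify), equating North's and South's payoffs gives −7q + 7 = 4q + 2 ⇒ q = 5/11.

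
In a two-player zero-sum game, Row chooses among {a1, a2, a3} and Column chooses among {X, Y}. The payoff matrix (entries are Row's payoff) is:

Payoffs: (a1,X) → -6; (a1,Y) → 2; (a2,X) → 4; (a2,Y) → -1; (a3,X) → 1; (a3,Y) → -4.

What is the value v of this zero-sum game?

2/13

Row minima: a1 → -6, a2 → -1, a3 → -4; maximin = -1.
Column maxima: X → 4, Y → 2; minimax = 2.
-1 ≠ 2, so there is no saddle point; optimal play is mixed.
a3 is strictly dominated by a2, so Row never plays it.
On the remaining 2×2 (a1, a2 vs X, Y):
Let Row play a1 with probability p. Expected payoff against X: (-6)p + 4(1−p) = −10p + 4; against Y: 2p + (-1)(1−p) = 3p − 1.
Setting these equal: −10p + 4 = 3p − 1 ⇒ −13p = -5 ⇒ p = 5/13, and the value is (-10)·(5/13) + 4 = 2/13.
For Column: with q = P(X), equating a1's and a2's payoffs gives −8q + 2 = 5q − 1 ⇒ q = 3/13.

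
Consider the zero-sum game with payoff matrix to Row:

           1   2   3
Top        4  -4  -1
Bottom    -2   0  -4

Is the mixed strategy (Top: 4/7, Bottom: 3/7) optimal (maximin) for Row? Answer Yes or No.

Yes

Against 1 this mix gives (4/7)·4 + (3/7)·(-2) = 10/7.
Against 2 this mix gives (4/7)·(-4) + (3/7)·0 = -16/7.
Against 3 this mix gives (4/7)·(-1) + (3/7)·(-4) = -16/7.
All of Column's active replies (2, 3) yield -16/7, and no column does worse for Row. The mix makes Column indifferent and guarantees -16/7, so it is optimal.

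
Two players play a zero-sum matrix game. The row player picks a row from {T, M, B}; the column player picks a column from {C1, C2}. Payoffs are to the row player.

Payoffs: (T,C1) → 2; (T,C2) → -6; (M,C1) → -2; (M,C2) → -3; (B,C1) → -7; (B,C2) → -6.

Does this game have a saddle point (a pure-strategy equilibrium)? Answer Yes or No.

Yes

Row minima: T → -6, M → -3, B → -7; maximin = -3.
Column maxima: C1 → 2, C2 → -3; minimax = -3.
maximin = minimax = -3, so a saddle point exists.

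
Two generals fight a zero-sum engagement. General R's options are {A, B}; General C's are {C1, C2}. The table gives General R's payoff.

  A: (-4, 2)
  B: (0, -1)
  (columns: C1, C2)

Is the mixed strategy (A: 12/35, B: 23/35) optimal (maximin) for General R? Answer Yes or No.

Against C1 this mix gives (12/35)·(-4) + (23/35)·0 = -48/35.
Against C2 this mix gives (12/35)·2 + (23/35)·(-1) = 1/35.
General C will play C1, holding General R to -48/35. Shifting weight toward the row that does better against C1 would raise this floor (the equalizing mix achieves -4/7 against both C1 and C2), so the proposed strategy is not optimal.

No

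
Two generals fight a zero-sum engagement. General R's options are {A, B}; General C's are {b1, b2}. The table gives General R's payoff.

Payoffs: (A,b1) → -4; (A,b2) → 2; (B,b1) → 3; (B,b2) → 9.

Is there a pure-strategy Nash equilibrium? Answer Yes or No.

Yes

Row minima: A → -4, B → 3; maximin = 3.
Column maxima: b1 → 3, b2 → 9; minimax = 3.
maximin = minimax = 3, so a saddle point exists.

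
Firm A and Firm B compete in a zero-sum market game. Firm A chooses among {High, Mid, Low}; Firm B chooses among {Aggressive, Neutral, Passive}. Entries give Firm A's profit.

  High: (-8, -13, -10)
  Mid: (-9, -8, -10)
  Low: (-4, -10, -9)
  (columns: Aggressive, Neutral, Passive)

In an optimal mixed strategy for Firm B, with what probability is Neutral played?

1/3

Row minima: High → -13, Mid → -10, Low → -10; maximin = -10.
Column maxima: Aggressive → -4, Neutral → -8, Passive → -9; minimax = -9.
-10 ≠ -9, so there is no saddle point; optimal play is mixed.
High is strictly dominated by Low, so Firm A never plays it.
Aggressive is strictly dominated by Passive (it gives Firm A strictly more in every row), so Firm B never plays it.
On the remaining 2×2 (Mid, Low vs Neutral, Passive):
Let Firm A play Mid with probability p. Expected payoff against Neutral: (-8)p + (-10)(1−p) = 2p − 10; against Passive: (-10)p + (-9)(1−p) = −p − 9.
Setting these equal: 2p − 10 = −p − 9 ⇒ 3p = 1 ⇒ p = 1/3, and the value is (2)·(1/3) − 10 = -28/3.
For Firm B: with q = P(Neutral), equating Mid's and Low's payoffs gives 2q − 10 = −q − 9 ⇒ q = 1/3.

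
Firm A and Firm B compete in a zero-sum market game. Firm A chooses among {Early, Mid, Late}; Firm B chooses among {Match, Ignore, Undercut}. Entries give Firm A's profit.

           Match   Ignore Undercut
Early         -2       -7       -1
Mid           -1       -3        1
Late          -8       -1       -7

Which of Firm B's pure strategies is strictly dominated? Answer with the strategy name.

Match holds Firm A's payoff strictly below Undercut in every row: -2 < -1, -1 < 1, -8 < -7.
So Undercut is strictly dominated for Firm B.

Undercut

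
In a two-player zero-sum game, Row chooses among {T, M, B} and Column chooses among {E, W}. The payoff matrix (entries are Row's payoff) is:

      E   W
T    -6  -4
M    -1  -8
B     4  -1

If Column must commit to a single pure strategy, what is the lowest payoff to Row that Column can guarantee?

Column maxima: E → 4, W → -1.
The smallest of these is -1.

-1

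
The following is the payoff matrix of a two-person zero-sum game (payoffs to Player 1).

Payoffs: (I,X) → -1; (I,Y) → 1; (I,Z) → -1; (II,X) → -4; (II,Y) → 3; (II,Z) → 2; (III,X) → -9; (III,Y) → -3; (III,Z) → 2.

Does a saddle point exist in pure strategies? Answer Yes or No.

Row minima: I → -1, II → -4, III → -9; maximin = -1.
Column maxima: X → -1, Y → 3, Z → 2; minimax = -1.
maximin = minimax = -1, so a saddle point exists.

Yes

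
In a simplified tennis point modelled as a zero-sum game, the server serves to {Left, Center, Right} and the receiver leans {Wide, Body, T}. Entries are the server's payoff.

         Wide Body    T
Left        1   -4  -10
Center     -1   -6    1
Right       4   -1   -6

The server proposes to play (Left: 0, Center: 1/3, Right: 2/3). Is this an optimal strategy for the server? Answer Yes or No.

Against Wide this mix gives (1/3)·(-1) + (2/3)·4 = 7/3.
Against Body this mix gives (1/3)·(-6) + (2/3)·(-1) = -8/3.
Against T this mix gives (1/3)·1 + (2/3)·(-6) = -11/3.
The receiver will play T, holding the server to -11/3. Shifting weight toward the row that does better against T would raise this floor (the equalizing mix achieves -37/12 against both T and Body), so the proposed strategy is not optimal.

No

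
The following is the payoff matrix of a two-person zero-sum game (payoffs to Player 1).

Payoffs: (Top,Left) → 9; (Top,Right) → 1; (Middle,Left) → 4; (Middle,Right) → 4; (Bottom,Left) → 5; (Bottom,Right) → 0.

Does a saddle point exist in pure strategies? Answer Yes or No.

Row minima: Top → 1, Middle → 4, Bottom → 0; maximin = 4.
Column maxima: Left → 9, Right → 4; minimax = 4.
maximin = minimax = 4, so a saddle point exists.

Yes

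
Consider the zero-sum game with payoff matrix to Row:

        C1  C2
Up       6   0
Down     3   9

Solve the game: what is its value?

Row minima: Up → 0, Down → 3; maximin = 3.
Column maxima: C1 → 6, C2 → 9; minimax = 6.
3 ≠ 6, so there is no saddle point; optimal play is mixed.
Let Row play Up with probability p. Expected payoff against C1: 6p + 3(1−p) = 3p + 3; against C2: 0p + 9(1−p) = −9p + 9.
Setting these equal: 3p + 3 = −9p + 9 ⇒ 12p = 6 ⇒ p = 1/2, and the value is (3)·(1/2) + 3 = 9/2.
For Column: with q = P(C1), equating Up's and Down's payoffs gives 6q = −6q + 9 ⇒ q = 3/4.

9/2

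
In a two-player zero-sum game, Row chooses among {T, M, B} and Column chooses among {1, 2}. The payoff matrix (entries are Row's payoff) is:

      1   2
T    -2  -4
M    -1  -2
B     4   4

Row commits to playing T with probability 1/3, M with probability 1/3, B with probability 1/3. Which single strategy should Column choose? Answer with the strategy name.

If Column plays 1, Row's expected payoff is (1/3)·(-2) + (1/3)·(-1) + (1/3)·4 = 1/3.
If Column plays 2, Row's expected payoff is (1/3)·(-4) + (1/3)·(-2) + (1/3)·4 = -2/3.
Column minimizes Row's payoff; the smallest is -2/3, so the best response is 2.

2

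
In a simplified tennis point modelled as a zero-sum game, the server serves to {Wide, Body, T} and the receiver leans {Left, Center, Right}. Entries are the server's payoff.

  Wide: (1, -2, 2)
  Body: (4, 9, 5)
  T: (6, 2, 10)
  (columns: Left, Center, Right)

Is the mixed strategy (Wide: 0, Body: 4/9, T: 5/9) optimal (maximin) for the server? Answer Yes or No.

Yes

Against Left this mix gives (4/9)·4 + (5/9)·6 = 46/9.
Against Center this mix gives (4/9)·9 + (5/9)·2 = 46/9.
Against Right this mix gives (4/9)·5 + (5/9)·10 = 70/9.
All of the receiver's active replies (Left, Center) yield 46/9, and no column does worse for the server. The mix makes the receiver indifferent and guarantees 46/9, so it is optimal.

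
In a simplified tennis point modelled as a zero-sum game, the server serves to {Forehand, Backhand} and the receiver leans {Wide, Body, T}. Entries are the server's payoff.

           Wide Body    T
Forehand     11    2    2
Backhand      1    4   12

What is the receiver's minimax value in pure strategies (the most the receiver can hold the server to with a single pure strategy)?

4

Column maxima: Wide → 11, Body → 4, T → 12.
The smallest of these is 4.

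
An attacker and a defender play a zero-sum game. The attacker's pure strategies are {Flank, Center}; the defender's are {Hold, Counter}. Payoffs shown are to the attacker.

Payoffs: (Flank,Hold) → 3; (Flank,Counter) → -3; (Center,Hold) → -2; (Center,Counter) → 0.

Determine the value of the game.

Row minima: Flank → -3, Center → -2; maximin = -2.
Column maxima: Hold → 3, Counter → 0; minimax = 0.
-2 ≠ 0, so there is no saddle point; optimal play is mixed.
Let the attacker play Flank with probability p. Expected payoff against Hold: 3p + (-2)(1−p) = 5p − 2; against Counter: (-3)p + 0(1−p) = −3p.
Setting these equal: 5p − 2 = −3p ⇒ 8p = 2 ⇒ p = 1/4, and the value is (5)·(1/4) − 2 = -3/4.
For the defender: with q = P(Hold), equating Flank's and Center's payoffs gives 6q − 3 = −2q ⇒ q = 3/8.

-3/4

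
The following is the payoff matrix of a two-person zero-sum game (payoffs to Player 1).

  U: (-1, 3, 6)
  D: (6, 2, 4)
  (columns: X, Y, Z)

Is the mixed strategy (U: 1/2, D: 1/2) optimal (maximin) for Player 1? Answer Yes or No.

Yes

Against X this mix gives (1/2)·(-1) + (1/2)·6 = 5/2.
Against Y this mix gives (1/2)·3 + (1/2)·2 = 5/2.
Against Z this mix gives (1/2)·6 + (1/2)·4 = 5.
All of Player 2's active replies (X, Y) yield 5/2, and no column does worse for Player 1. The mix makes Player 2 indifferent and guarantees 5/2, so it is optimal.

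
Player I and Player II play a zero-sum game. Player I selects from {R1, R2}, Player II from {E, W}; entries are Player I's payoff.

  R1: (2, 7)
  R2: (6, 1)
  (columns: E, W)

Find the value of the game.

Row minima: R1 → 2, R2 → 1; maximin = 2.
Column maxima: E → 6, W → 7; minimax = 6.
2 ≠ 6, so there is no saddle point; optimal play is mixed.
Let Player I play R1 with probability p. Expected payoff against E: 2p + 6(1−p) = −4p + 6; against W: 7p + 1(1−p) = 6p + 1.
Setting these equal: −4p + 6 = 6p + 1 ⇒ −10p = -5 ⇒ p = 1/2, and the value is (-4)·(1/2) + 6 = 4.
For Player II: with q = P(E), equating R1's and R2's payoffs gives −5q + 7 = 5q + 1 ⇒ q = 3/5.

4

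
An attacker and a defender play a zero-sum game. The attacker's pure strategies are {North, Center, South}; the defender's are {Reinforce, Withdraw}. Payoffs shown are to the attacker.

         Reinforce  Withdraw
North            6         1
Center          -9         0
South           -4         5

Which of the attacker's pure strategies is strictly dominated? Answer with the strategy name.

North gives a strictly higher payoff than Center against every column: 6 > -9, 1 > 0.
So Center is strictly dominated and the attacker never plays it.

Center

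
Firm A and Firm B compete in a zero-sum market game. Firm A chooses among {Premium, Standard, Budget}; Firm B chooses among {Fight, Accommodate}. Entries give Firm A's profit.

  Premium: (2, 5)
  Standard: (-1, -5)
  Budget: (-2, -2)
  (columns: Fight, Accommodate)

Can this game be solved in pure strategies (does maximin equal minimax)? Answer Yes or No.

Row minima: Premium → 2, Standard → -5, Budget → -2; maximin = 2.
Column maxima: Fight → 2, Accommodate → 5; minimax = 2.
maximin = minimax = 2, so a saddle point exists.

Yes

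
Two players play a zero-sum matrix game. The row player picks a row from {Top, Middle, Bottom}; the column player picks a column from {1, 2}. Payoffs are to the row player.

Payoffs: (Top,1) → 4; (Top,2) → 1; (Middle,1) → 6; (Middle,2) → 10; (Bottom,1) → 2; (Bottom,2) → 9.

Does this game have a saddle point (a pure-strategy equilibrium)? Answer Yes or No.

Row minima: Top → 1, Middle → 6, Bottom → 2; maximin = 6.
Column maxima: 1 → 6, 2 → 10; minimax = 6.
maximin = minimax = 6, so a saddle point exists.

Yes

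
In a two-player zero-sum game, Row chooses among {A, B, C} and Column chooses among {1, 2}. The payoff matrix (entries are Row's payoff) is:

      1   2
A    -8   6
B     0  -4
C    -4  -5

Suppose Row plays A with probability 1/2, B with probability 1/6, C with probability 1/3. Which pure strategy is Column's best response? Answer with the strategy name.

If Column plays 1, Row's expected payoff is (1/2)·(-8) + (1/6)·0 + (1/3)·(-4) = -16/3.
If Column plays 2, Row's expected payoff is (1/2)·6 + (1/6)·(-4) + (1/3)·(-5) = 2/3.
Column minimizes Row's payoff; the smallest is -16/3, so the best response is 1.

1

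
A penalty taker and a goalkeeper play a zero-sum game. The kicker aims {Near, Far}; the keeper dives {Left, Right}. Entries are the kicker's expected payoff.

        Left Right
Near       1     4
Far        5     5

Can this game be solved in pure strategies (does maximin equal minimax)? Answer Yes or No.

Row minima: Near → 1, Far → 5; maximin = 5.
Column maxima: Left → 5, Right → 5; minimax = 5.
maximin = minimax = 5, so a saddle point exists.

Yes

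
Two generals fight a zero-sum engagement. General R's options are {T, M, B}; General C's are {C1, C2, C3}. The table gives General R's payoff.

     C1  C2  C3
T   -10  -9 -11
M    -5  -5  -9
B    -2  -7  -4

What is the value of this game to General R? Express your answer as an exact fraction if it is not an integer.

Row minima: T → -11, M → -9, B → -7; maximin = -7.
Column maxima: C1 → -2, C2 → -5, C3 → -4; minimax = -5.
-7 ≠ -5, so there is no saddle point; optimal play is mixed.
T is strictly dominated by M, so General R never plays it.
C1 is strictly dominated by C3 (it gives General R strictly more in every row), so General C never plays it.
On the remaining 2×2 (M, B vs C2, C3):
Let General R play M with probability p. Expected payoff against C2: (-5)p + (-7)(1−p) = 2p − 7; against C3: (-9)p + (-4)(1−p) = −5p − 4.
Setting these equal: 2p − 7 = −5p − 4 ⇒ 7p = 3 ⇒ p = 3/7, and the value is (2)·(3/7) − 7 = -43/7.
For General C: with q = P(C2), equating M's and B's payoffs gives 4q − 9 = −3q − 4 ⇒ q = 5/7.

-43/7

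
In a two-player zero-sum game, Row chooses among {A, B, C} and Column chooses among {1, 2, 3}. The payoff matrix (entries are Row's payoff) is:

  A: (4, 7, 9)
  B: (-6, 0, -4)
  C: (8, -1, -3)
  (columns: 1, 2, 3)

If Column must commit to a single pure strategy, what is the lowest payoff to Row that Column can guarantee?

Column maxima: 1 → 8, 2 → 7, 3 → 9.
The smallest of these is 7.

7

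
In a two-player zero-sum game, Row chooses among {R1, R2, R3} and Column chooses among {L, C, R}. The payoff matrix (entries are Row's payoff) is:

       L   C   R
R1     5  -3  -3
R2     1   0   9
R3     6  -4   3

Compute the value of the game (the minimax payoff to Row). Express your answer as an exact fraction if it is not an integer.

0

Row minima: R1 → -3, R2 → 0, R3 → -4; maximin = 0.
Column maxima: L → 6, C → 0, R → 9; minimax = 0.
Since maximin = minimax = 0, there is a saddle point and the value is 0.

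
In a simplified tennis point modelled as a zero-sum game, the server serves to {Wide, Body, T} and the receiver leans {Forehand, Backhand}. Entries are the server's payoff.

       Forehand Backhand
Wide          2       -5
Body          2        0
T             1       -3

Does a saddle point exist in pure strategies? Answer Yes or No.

Row minima: Wide → -5, Body → 0, T → -3; maximin = 0.
Column maxima: Forehand → 2, Backhand → 0; minimax = 0.
maximin = minimax = 0, so a saddle point exists.

Yes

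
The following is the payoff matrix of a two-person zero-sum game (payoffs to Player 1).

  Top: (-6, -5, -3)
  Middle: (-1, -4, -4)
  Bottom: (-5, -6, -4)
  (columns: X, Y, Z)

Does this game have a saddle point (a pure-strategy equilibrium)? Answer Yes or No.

Yes

Row minima: Top → -6, Middle → -4, Bottom → -6; maximin = -4.
Column maxima: X → -1, Y → -4, Z → -3; minimax = -4.
maximin = minimax = -4, so a saddle point exists.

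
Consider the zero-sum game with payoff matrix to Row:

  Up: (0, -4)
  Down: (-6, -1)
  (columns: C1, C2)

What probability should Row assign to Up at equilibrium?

5/9

Row minima: Up → -4, Down → -6; maximin = -4.
Column maxima: C1 → 0, C2 → -1; minimax = -1.
-4 ≠ -1, so there is no saddle point; optimal play is mixed.
Let Row play Up with probability p. Expected payoff against C1: 0p + (-6)(1−p) = 6p − 6; against C2: (-4)p + (-1)(1−p) = −3p − 1.
Setting these equal: 6p − 6 = −3p − 1 ⇒ 9p = 5 ⇒ p = 5/9, and the value is (6)·(5/9) − 6 = -8/3.
For Column: with q = P(C1), equating Up's and Down's payoffs gives 4q − 4 = −5q − 1 ⇒ q = 1/3.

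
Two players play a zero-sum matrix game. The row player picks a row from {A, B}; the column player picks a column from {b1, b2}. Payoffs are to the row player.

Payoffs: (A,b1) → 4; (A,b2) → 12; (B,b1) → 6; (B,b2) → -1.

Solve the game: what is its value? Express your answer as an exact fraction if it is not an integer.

Row minima: A → 4, B → -1; maximin = 4.
Column maxima: b1 → 6, b2 → 12; minimax = 6.
4 ≠ 6, so there is no saddle point; optimal play is mixed.
Let the row player play A with probability p. Expected payoff against b1: 4p + 6(1−p) = −2p + 6; against b2: 12p + (-1)(1−p) = 13p − 1.
Setting these equal: −2p + 6 = 13p − 1 ⇒ −15p = -7 ⇒ p = 7/15, and the value is (-2)·(7/15) + 6 = 76/15.
For the column player: with q = P(b1), equating A's and B's payoffs gives −8q + 12 = 7q − 1 ⇒ q = 13/15.

76/15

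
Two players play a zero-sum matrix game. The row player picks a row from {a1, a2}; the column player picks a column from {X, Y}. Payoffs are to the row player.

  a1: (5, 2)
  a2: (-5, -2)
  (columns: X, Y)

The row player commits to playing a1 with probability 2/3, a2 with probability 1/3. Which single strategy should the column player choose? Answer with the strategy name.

Y

If the column player plays X, the row player's expected payoff is (2/3)·5 + (1/3)·(-5) = 5/3.
If the column player plays Y, the row player's expected payoff is (2/3)·2 + (1/3)·(-2) = 2/3.
The column player minimizes the row player's payoff; the smallest is 2/3, so the best response is Y.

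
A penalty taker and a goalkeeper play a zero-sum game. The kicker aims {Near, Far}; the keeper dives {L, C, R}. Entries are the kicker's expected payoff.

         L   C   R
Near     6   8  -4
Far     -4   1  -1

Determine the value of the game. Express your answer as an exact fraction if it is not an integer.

-22/13

Row minima: Near → -4, Far → -4; maximin = -4.
Column maxima: L → 6, C → 8, R → -1; minimax = -1.
-4 ≠ -1, so there is no saddle point; optimal play is mixed.
C is strictly dominated by L (it gives the kicker strictly more in every row), so the keeper never plays it.
On the remaining 2×2 (Near, Far vs L, R):
Let the kicker play Near with probability p. Expected payoff against L: 6p + (-4)(1−p) = 10p − 4; against R: (-4)p + (-1)(1−p) = −3p − 1.
Setting these equal: 10p − 4 = −3p − 1 ⇒ 13p = 3 ⇒ p = 3/13, and the value is (10)·(3/13) − 4 = -22/13.
For the keeper: with q = P(L), equating Near's and Far's payoffs gives 10q − 4 = −3q − 1 ⇒ q = 3/13.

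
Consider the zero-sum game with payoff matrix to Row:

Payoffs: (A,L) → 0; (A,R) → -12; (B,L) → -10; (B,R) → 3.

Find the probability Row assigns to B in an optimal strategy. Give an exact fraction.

Row minima: A → -12, B → -10; maximin = -10.
Column maxima: L → 0, R → 3; minimax = 0.
-10 ≠ 0, so there is no saddle point; optimal play is mixed.
Let Row play A with probability p. Expected payoff against L: 0p + (-10)(1−p) = 10p − 10; against R: (-12)p + 3(1−p) = −15p + 3.
Setting these equal: 10p − 10 = −15p + 3 ⇒ 25p = 13 ⇒ p = 13/25, and the value is (10)·(13/25) − 10 = -24/5.
For Column: with q = P(L), equating A's and B's payoffs gives 12q − 12 = −13q + 3 ⇒ q = 3/5.

12/25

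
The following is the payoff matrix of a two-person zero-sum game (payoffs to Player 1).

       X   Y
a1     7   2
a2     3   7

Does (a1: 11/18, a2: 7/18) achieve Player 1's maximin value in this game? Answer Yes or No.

Against X this mix gives (11/18)·7 + (7/18)·3 = 49/9.
Against Y this mix gives (11/18)·2 + (7/18)·7 = 71/18.
Player 2 will play Y, holding Player 1 to 71/18. Shifting weight toward the row that does better against Y would raise this floor (the equalizing mix achieves 43/9 against both Y and X), so the proposed strategy is not optimal.

No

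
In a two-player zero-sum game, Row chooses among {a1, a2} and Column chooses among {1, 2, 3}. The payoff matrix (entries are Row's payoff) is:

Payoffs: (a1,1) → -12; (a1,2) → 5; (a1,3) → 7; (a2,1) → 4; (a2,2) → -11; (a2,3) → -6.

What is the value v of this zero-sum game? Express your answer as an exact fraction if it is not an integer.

Row minima: a1 → -12, a2 → -11; maximin = -11.
Column maxima: 1 → 4, 2 → 5, 3 → 7; minimax = 4.
-11 ≠ 4, so there is no saddle point; optimal play is mixed.
3 is strictly dominated by 2 (it gives Row strictly more in every row), so Column never plays it.
On the remaining 2×2 (a1, a2 vs 1, 2):
Let Row play a1 with probability p. Expected payoff against 1: (-12)p + 4(1−p) = −16p + 4; against 2: 5p + (-11)(1−p) = 16p − 11.
Setting these equal: −16p + 4 = 16p − 11 ⇒ −32p = -15 ⇒ p = 15/32, and the value is (-16)·(15/32) + 4 = -7/2.
For Column: with q = P(1), equating a1's and a2's payoffs gives −17q + 5 = 15q − 11 ⇒ q = 1/2.

-7/2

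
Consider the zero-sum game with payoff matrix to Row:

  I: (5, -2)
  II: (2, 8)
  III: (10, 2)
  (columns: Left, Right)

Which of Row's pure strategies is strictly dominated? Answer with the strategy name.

I

III gives a strictly higher payoff than I against every column: 10 > 5, 2 > -2.
So I is strictly dominated and Row never plays it.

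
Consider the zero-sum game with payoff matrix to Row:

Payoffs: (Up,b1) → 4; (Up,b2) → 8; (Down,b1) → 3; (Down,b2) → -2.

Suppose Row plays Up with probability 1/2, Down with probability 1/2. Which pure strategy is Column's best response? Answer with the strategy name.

b2

If Column plays b1, Row's expected payoff is (1/2)·4 + (1/2)·3 = 7/2.
If Column plays b2, Row's expected payoff is (1/2)·8 + (1/2)·(-2) = 3.
Column minimizes Row's payoff; the smallest is 3, so the best response is b2.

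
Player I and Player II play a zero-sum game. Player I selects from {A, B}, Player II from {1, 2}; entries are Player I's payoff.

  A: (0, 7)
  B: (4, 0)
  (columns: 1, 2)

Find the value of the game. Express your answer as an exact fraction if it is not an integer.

Row minima: A → 0, B → 0; maximin = 0.
Column maxima: 1 → 4, 2 → 7; minimax = 4.
0 ≠ 4, so there is no saddle point; optimal play is mixed.
Let Player I play A with probability p. Expected payoff against 1: 0p + 4(1−p) = −4p + 4; against 2: 7p + 0(1−p) = 7p.
Setting these equal: −4p + 4 = 7p ⇒ −11p = -4 ⇒ p = 4/11, and the value is (-4)·(4/11) + 4 = 28/11.
For Player II: with q = P(1), equating A's and B's payoffs gives −7q + 7 = 4q ⇒ q = 7/11.

28/11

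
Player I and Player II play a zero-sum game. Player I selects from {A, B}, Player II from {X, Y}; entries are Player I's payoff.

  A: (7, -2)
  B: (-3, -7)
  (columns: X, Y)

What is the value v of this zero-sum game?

Row minima: A → -2, B → -7; maximin = -2.
Column maxima: X → 7, Y → -2; minimax = -2.
Since maximin = minimax = -2, there is a saddle point and the value is -2.

-2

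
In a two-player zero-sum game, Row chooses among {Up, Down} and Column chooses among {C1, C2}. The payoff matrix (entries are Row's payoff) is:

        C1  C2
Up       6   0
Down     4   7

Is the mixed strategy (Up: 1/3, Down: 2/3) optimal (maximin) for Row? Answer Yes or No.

Against C1 this mix gives (1/3)·6 + (2/3)·4 = 14/3.
Against C2 this mix gives (1/3)·0 + (2/3)·7 = 14/3.
All of Column's active replies (C1, C2) yield 14/3, and no column does worse for Row. The mix makes Column indifferent and guarantees 14/3, so it is optimal.

Yes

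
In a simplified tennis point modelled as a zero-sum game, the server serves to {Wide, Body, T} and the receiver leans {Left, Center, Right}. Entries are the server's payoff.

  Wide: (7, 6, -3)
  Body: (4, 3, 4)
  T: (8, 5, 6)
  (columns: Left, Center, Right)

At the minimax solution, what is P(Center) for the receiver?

Row minima: Wide → -3, Body → 3, T → 5; maximin = 5.
Column maxima: Left → 8, Center → 6, Right → 6; minimax = 6.
5 ≠ 6, so there is no saddle point; optimal play is mixed.
Body is strictly dominated by T, so the server never plays it.
Left is strictly dominated by Center (it gives the server strictly more in every row), so the receiver never plays it.
On the remaining 2×2 (Wide, T vs Center, Right):
Let the server play Wide with probability p. Expected payoff against Center: 6p + 5(1−p) = p + 5; against Right: (-3)p + 6(1−p) = −9p + 6.
Setting these equal: p + 5 = −9p + 6 ⇒ 10p = 1 ⇒ p = 1/10, and the value is (1)·(1/10) + 5 = 51/10.
For the receiver: with q = P(Center), equating Wide's and T's payoffs gives 9q − 3 = −q + 6 ⇒ q = 9/10.

9/10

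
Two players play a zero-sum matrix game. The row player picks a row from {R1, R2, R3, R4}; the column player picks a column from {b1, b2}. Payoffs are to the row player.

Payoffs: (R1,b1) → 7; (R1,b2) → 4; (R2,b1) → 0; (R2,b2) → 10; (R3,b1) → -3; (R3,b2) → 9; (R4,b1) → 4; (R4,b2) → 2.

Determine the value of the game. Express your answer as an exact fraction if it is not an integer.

Row minima: R1 → 4, R2 → 0, R3 → -3, R4 → 2; maximin = 4.
Column maxima: b1 → 7, b2 → 10; minimax = 7.
4 ≠ 7, so there is no saddle point; optimal play is mixed.
R3 is strictly dominated by R2, so the row player never plays it.
R4 is strictly dominated by R1, so the row player never plays it.
On the remaining 2×2 (R1, R2 vs b1, b2):
Let the row player play R1 with probability p. Expected payoff against b1: 7p + 0(1−p) = 7p; against b2: 4p + 10(1−p) = −6p + 10.
Setting these equal: 7p = −6p + 10 ⇒ 13p = 10 ⇒ p = 10/13, and the value is (7)·(10/13) = 70/13.
For the column player: with q = P(b1), equating R1's and R2's payoffs gives 3q + 4 = −10q + 10 ⇒ q = 6/13.

70/13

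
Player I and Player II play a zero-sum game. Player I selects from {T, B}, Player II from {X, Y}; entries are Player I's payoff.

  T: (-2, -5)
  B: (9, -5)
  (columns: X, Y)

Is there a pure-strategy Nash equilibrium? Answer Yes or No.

Row minima: T → -5, B → -5; maximin = -5.
Column maxima: X → 9, Y → -5; minimax = -5.
maximin = minimax = -5, so a saddle point exists.

Yes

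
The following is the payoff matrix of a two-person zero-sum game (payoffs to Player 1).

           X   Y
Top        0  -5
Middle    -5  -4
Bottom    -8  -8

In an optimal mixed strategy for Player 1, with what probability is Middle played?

Row minima: Top → -5, Middle → -5, Bottom → -8; maximin = -5.
Column maxima: X → 0, Y → -4; minimax = -4.
-5 ≠ -4, so there is no saddle point; optimal play is mixed.
Bottom is strictly dominated by Top, so Player 1 never plays it.
On the remaining 2×2 (Top, Middle vs X, Y):
Let Player 1 play Top with probability p. Expected payoff against X: 0p + (-5)(1−p) = 5p − 5; against Y: (-5)p + (-4)(1−p) = −p − 4.
Setting these equal: 5p − 5 = −p − 4 ⇒ 6p = 1 ⇒ p = 1/6, and the value is (5)·(1/6) − 5 = -25/6.
For Player 2: with q = P(X), equating Top's and Middle's payoffs gives 5q − 5 = −q − 4 ⇒ q = 1/6.

5/6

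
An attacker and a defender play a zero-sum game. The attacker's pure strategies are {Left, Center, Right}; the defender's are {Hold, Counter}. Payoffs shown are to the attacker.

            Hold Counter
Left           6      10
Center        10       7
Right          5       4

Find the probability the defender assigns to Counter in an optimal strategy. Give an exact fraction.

4/7

Row minima: Left → 6, Center → 7, Right → 4; maximin = 7.
Column maxima: Hold → 10, Counter → 10; minimax = 10.
7 ≠ 10, so there is no saddle point; optimal play is mixed.
Right is strictly dominated by Left, so the attacker never plays it.
On the remaining 2×2 (Left, Center vs Hold, Counter):
Let the attacker play Left with probability p. Expected payoff against Hold: 6p + 10(1−p) = −4p + 10; against Counter: 10p + 7(1−p) = 3p + 7.
Setting these equal: −4p + 10 = 3p + 7 ⇒ −7p = -3 ⇒ p = 3/7, and the value is (-4)·(3/7) + 10 = 58/7.
For the defender: with q = P(Hold), equating Left's and Center's payoffs gives −4q + 10 = 3q + 7 ⇒ q = 3/7.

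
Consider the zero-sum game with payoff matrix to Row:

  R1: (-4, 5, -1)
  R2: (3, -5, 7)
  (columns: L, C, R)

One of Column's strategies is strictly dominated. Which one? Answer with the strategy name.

R

L holds Row's payoff strictly below R in every row: -4 < -1, 3 < 7.
So R is strictly dominated for Column.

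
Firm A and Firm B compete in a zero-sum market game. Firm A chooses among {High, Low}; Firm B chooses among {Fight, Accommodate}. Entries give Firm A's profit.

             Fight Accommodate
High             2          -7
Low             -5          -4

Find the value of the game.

Row minima: High → -7, Low → -5; maximin = -5.
Column maxima: Fight → 2, Accommodate → -4; minimax = -4.
-5 ≠ -4, so there is no saddle point; optimal play is mixed.
Let Firm A play High with probability p. Expected payoff against Fight: 2p + (-5)(1−p) = 7p − 5; against Accommodate: (-7)p + (-4)(1−p) = −3p − 4.
Setting these equal: 7p − 5 = −3p − 4 ⇒ 10p = 1 ⇒ p = 1/10, and the value is (7)·(1/10) − 5 = -43/10.
For Firm B: with q = P(Fight), equating High's and Low's payoffs gives 9q − 7 = −q − 4 ⇒ q = 3/10.

-43/10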